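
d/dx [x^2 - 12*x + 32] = 2*x - 12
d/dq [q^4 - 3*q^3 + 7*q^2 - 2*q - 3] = 4*q^3 - 9*q^2 + 14*q - 2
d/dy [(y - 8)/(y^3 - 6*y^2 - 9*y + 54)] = (y^3 - 6*y^2 - 9*y + 3*(y - 8)*(-y^2 + 4*y + 3) + 54)/(y^3 - 6*y^2 - 9*y + 54)^2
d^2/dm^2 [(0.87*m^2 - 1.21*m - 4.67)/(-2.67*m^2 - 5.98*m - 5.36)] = (45.033822*m^3 + 274.456242*m^2 + 343.48482*m + 72.778248)/(19.034163*m^6 + 127.892466*m^5 + 401.073516*m^4 + 727.333048*m^3 + 805.151328*m^2 + 515.409024*m + 153.990656)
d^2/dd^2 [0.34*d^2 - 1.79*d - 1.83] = 0.680000000000000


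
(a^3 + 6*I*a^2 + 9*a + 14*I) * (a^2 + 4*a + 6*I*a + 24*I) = a^5 + 4*a^4 + 12*I*a^4 - 27*a^3 + 48*I*a^3 - 108*a^2 + 68*I*a^2 - 84*a + 272*I*a - 336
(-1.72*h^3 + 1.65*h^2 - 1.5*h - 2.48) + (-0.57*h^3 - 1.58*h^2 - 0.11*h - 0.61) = -2.29*h^3 + 0.0699999999999998*h^2 - 1.61*h - 3.09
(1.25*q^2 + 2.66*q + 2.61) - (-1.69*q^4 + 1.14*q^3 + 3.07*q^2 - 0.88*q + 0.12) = 1.69*q^4 - 1.14*q^3 - 1.82*q^2 + 3.54*q + 2.49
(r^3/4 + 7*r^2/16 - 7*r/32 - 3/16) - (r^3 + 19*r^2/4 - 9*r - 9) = -3*r^3/4 - 69*r^2/16 + 281*r/32 + 141/16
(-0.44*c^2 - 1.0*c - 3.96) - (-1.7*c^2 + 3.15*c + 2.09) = 1.26*c^2 - 4.15*c - 6.05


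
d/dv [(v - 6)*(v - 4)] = 2*v - 10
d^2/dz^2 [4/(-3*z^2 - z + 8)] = 8*(9*z^2 + 3*z - (6*z + 1)^2 - 24)/(3*z^2 + z - 8)^3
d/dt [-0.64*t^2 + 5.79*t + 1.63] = 5.79 - 1.28*t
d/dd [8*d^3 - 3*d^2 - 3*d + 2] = 24*d^2 - 6*d - 3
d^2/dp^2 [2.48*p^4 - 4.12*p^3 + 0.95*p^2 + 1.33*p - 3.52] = 29.76*p^2 - 24.72*p + 1.9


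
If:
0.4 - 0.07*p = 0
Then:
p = 5.71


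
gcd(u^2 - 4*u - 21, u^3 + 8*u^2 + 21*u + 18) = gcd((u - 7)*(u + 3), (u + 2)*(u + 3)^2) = u + 3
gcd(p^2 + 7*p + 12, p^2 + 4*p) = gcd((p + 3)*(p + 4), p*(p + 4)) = p + 4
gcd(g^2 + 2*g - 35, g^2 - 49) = g + 7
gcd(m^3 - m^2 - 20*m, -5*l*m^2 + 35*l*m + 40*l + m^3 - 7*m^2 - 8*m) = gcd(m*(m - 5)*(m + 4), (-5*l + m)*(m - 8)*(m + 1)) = 1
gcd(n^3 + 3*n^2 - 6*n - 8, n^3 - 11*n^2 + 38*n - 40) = n - 2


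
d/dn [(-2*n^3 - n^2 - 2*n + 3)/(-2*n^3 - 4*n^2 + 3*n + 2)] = (6*n^4 - 20*n^3 - 5*n^2 + 20*n - 13)/(4*n^6 + 16*n^5 + 4*n^4 - 32*n^3 - 7*n^2 + 12*n + 4)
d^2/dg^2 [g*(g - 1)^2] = 6*g - 4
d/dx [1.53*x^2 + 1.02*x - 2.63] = 3.06*x + 1.02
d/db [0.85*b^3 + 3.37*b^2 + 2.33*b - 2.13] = 2.55*b^2 + 6.74*b + 2.33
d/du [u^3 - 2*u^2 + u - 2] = 3*u^2 - 4*u + 1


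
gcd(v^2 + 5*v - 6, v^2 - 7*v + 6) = v - 1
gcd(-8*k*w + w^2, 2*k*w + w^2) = w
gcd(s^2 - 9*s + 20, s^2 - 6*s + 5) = s - 5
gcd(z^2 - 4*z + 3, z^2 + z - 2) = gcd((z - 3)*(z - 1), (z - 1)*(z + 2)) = z - 1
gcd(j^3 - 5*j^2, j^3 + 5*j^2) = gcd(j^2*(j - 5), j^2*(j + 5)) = j^2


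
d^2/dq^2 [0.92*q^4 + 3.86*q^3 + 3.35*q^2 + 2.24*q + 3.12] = 11.04*q^2 + 23.16*q + 6.7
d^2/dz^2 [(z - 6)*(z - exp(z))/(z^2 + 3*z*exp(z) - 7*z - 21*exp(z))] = (2*(z - 6)*(z - exp(z))*(3*z*exp(z) + 2*z - 18*exp(z) - 7)^2 + ((6 - z)*exp(z) - 2*exp(z) + 2)*(z^2 + 3*z*exp(z) - 7*z - 21*exp(z))^2 + (-2*(1 - exp(z))*(z - 6)*(3*z*exp(z) + 2*z - 18*exp(z) - 7) - (z - 6)*(z - exp(z))*(3*z*exp(z) - 15*exp(z) + 2) - 2*(z - exp(z))*(3*z*exp(z) + 2*z - 18*exp(z) - 7))*(z^2 + 3*z*exp(z) - 7*z - 21*exp(z)))/(z^2 + 3*z*exp(z) - 7*z - 21*exp(z))^3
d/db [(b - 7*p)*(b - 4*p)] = 2*b - 11*p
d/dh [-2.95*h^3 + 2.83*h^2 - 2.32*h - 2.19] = -8.85*h^2 + 5.66*h - 2.32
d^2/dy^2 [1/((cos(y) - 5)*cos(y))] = (-(1 - cos(2*y))^2 - 75*cos(y)/4 - 27*cos(2*y)/2 + 15*cos(3*y)/4 + 81/2)/((cos(y) - 5)^3*cos(y)^3)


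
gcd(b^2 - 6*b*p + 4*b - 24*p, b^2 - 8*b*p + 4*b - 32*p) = b + 4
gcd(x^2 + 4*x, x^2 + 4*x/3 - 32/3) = x + 4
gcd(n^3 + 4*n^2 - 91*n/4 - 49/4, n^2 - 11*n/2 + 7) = n - 7/2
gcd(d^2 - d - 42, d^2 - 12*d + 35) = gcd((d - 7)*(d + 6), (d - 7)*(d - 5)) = d - 7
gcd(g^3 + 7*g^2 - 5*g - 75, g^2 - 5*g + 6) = g - 3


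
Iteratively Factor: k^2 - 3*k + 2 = (k - 1)*(k - 2)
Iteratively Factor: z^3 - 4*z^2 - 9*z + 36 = (z + 3)*(z^2 - 7*z + 12) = (z - 4)*(z + 3)*(z - 3)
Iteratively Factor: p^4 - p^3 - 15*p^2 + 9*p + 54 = (p - 3)*(p^3 + 2*p^2 - 9*p - 18) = (p - 3)*(p + 2)*(p^2 - 9) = (p - 3)^2*(p + 2)*(p + 3)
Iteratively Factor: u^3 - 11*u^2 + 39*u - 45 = (u - 3)*(u^2 - 8*u + 15) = (u - 5)*(u - 3)*(u - 3)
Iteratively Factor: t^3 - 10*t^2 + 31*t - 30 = (t - 2)*(t^2 - 8*t + 15) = (t - 5)*(t - 2)*(t - 3)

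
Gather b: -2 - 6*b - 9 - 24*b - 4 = -30*b - 15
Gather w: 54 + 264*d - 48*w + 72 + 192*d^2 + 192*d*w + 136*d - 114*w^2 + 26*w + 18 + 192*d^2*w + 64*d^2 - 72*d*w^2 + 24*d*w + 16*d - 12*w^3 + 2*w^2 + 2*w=256*d^2 + 416*d - 12*w^3 + w^2*(-72*d - 112) + w*(192*d^2 + 216*d - 20) + 144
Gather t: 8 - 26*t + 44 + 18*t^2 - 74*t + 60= 18*t^2 - 100*t + 112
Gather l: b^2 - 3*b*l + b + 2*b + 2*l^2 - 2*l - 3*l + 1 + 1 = b^2 + 3*b + 2*l^2 + l*(-3*b - 5) + 2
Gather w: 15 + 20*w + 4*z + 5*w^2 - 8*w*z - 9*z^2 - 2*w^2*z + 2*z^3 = w^2*(5 - 2*z) + w*(20 - 8*z) + 2*z^3 - 9*z^2 + 4*z + 15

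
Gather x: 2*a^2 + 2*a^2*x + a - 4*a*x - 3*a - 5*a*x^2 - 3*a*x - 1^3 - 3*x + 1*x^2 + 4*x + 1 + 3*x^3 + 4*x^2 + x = 2*a^2 - 2*a + 3*x^3 + x^2*(5 - 5*a) + x*(2*a^2 - 7*a + 2)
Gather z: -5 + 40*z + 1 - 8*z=32*z - 4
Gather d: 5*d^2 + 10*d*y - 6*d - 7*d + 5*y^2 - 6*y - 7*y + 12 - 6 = 5*d^2 + d*(10*y - 13) + 5*y^2 - 13*y + 6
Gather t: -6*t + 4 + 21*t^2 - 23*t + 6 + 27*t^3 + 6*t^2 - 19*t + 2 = 27*t^3 + 27*t^2 - 48*t + 12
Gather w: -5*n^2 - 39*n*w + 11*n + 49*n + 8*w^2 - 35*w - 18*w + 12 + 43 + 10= -5*n^2 + 60*n + 8*w^2 + w*(-39*n - 53) + 65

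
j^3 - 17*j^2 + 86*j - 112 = (j - 8)*(j - 7)*(j - 2)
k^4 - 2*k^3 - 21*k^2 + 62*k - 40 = (k - 4)*(k - 2)*(k - 1)*(k + 5)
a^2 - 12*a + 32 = (a - 8)*(a - 4)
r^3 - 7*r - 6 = (r - 3)*(r + 1)*(r + 2)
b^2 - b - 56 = (b - 8)*(b + 7)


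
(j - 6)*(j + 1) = j^2 - 5*j - 6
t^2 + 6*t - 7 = (t - 1)*(t + 7)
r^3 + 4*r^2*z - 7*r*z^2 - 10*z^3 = (r - 2*z)*(r + z)*(r + 5*z)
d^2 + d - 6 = (d - 2)*(d + 3)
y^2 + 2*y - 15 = (y - 3)*(y + 5)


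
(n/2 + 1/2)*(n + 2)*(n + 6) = n^3/2 + 9*n^2/2 + 10*n + 6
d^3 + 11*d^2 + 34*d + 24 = (d + 1)*(d + 4)*(d + 6)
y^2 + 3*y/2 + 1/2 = (y + 1/2)*(y + 1)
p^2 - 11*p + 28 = (p - 7)*(p - 4)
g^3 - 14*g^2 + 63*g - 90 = (g - 6)*(g - 5)*(g - 3)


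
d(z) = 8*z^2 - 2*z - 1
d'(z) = 16*z - 2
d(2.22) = 33.99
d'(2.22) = 33.52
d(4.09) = 124.64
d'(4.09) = 63.44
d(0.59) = 0.60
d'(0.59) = 7.44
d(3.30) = 79.52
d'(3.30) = 50.80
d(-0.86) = 6.64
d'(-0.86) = -15.76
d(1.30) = 9.92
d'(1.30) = 18.80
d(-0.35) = 0.68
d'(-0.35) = -7.60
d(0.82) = 2.74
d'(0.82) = 11.12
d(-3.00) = 77.00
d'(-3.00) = -50.00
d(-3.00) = 77.00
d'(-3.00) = -50.00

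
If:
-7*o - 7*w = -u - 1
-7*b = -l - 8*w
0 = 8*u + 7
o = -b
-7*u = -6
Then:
No Solution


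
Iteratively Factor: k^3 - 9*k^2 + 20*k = (k)*(k^2 - 9*k + 20) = k*(k - 5)*(k - 4)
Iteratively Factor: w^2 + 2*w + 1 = (w + 1)*(w + 1)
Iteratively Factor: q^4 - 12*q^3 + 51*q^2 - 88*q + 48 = (q - 3)*(q^3 - 9*q^2 + 24*q - 16) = (q - 4)*(q - 3)*(q^2 - 5*q + 4) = (q - 4)^2*(q - 3)*(q - 1)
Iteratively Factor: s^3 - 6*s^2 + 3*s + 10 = (s + 1)*(s^2 - 7*s + 10) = (s - 2)*(s + 1)*(s - 5)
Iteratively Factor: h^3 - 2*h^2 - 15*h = (h + 3)*(h^2 - 5*h) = (h - 5)*(h + 3)*(h)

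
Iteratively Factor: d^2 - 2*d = (d - 2)*(d)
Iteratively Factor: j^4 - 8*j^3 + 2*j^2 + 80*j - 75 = (j - 5)*(j^3 - 3*j^2 - 13*j + 15) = (j - 5)^2*(j^2 + 2*j - 3) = (j - 5)^2*(j + 3)*(j - 1)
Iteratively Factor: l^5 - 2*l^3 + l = (l)*(l^4 - 2*l^2 + 1) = l*(l + 1)*(l^3 - l^2 - l + 1) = l*(l - 1)*(l + 1)*(l^2 - 1) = l*(l - 1)*(l + 1)^2*(l - 1)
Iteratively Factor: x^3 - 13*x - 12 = (x - 4)*(x^2 + 4*x + 3) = (x - 4)*(x + 3)*(x + 1)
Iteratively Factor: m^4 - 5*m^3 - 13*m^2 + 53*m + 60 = (m - 5)*(m^3 - 13*m - 12) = (m - 5)*(m - 4)*(m^2 + 4*m + 3) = (m - 5)*(m - 4)*(m + 3)*(m + 1)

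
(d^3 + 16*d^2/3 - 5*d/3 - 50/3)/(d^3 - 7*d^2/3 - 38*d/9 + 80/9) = 3*(d + 5)/(3*d - 8)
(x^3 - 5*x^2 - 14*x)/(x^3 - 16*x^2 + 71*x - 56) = x*(x + 2)/(x^2 - 9*x + 8)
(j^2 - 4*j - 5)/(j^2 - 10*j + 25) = (j + 1)/(j - 5)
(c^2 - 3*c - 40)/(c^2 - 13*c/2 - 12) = 2*(c + 5)/(2*c + 3)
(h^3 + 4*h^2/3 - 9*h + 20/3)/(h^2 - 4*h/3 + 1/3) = (3*h^2 + 7*h - 20)/(3*h - 1)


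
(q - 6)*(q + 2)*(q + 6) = q^3 + 2*q^2 - 36*q - 72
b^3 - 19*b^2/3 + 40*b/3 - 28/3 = (b - 7/3)*(b - 2)^2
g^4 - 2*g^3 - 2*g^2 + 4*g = g*(g - 2)*(g - sqrt(2))*(g + sqrt(2))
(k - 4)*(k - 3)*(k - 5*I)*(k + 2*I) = k^4 - 7*k^3 - 3*I*k^3 + 22*k^2 + 21*I*k^2 - 70*k - 36*I*k + 120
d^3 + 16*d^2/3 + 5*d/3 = d*(d + 1/3)*(d + 5)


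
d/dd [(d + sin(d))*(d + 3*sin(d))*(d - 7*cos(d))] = (d + sin(d))*(d + 3*sin(d))*(7*sin(d) + 1) + (d + sin(d))*(d - 7*cos(d))*(3*cos(d) + 1) + (d + 3*sin(d))*(d - 7*cos(d))*(cos(d) + 1)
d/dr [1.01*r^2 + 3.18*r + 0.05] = 2.02*r + 3.18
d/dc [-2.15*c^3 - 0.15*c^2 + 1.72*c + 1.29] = -6.45*c^2 - 0.3*c + 1.72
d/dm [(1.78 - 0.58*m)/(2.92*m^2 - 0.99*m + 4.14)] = (1.6936*m^2 - 10.3952*m - 0.639)/(8.5264*m^4 - 5.7816*m^3 + 25.1577*m^2 - 8.1972*m + 17.1396)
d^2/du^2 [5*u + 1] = 0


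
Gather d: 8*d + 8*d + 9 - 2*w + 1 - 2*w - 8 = 16*d - 4*w + 2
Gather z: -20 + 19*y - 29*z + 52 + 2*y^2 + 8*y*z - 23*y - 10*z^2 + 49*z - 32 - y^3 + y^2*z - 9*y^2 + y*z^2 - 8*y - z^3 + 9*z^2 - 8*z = -y^3 - 7*y^2 - 12*y - z^3 + z^2*(y - 1) + z*(y^2 + 8*y + 12)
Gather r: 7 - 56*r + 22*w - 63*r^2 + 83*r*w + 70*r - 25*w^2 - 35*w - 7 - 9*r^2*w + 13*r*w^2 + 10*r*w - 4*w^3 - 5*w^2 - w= r^2*(-9*w - 63) + r*(13*w^2 + 93*w + 14) - 4*w^3 - 30*w^2 - 14*w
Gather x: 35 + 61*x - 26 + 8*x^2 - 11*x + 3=8*x^2 + 50*x + 12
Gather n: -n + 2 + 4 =6 - n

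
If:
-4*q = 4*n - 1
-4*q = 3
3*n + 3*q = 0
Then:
No Solution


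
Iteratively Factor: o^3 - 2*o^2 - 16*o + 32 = (o + 4)*(o^2 - 6*o + 8) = (o - 2)*(o + 4)*(o - 4)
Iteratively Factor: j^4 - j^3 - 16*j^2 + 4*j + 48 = (j - 2)*(j^3 + j^2 - 14*j - 24) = (j - 4)*(j - 2)*(j^2 + 5*j + 6) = (j - 4)*(j - 2)*(j + 2)*(j + 3)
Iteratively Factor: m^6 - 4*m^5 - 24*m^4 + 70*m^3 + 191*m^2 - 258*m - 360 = (m - 4)*(m^5 - 24*m^3 - 26*m^2 + 87*m + 90) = (m - 4)*(m + 3)*(m^4 - 3*m^3 - 15*m^2 + 19*m + 30) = (m - 4)*(m + 1)*(m + 3)*(m^3 - 4*m^2 - 11*m + 30) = (m - 4)*(m + 1)*(m + 3)^2*(m^2 - 7*m + 10) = (m - 5)*(m - 4)*(m + 1)*(m + 3)^2*(m - 2)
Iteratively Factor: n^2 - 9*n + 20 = (n - 4)*(n - 5)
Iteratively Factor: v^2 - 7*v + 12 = (v - 4)*(v - 3)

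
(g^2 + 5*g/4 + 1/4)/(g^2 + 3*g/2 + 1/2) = (4*g + 1)/(2*(2*g + 1))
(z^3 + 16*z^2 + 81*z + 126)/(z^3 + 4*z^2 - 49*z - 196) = (z^2 + 9*z + 18)/(z^2 - 3*z - 28)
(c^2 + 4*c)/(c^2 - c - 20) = c/(c - 5)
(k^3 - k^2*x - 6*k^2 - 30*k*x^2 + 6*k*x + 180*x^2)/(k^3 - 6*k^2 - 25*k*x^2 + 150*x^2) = (-k + 6*x)/(-k + 5*x)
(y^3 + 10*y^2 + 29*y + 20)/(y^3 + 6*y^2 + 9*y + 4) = (y + 5)/(y + 1)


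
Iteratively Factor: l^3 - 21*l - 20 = (l + 4)*(l^2 - 4*l - 5) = (l - 5)*(l + 4)*(l + 1)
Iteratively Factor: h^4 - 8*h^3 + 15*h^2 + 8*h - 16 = (h - 1)*(h^3 - 7*h^2 + 8*h + 16) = (h - 4)*(h - 1)*(h^2 - 3*h - 4) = (h - 4)^2*(h - 1)*(h + 1)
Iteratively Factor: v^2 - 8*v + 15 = (v - 3)*(v - 5)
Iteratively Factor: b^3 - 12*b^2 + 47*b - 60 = (b - 4)*(b^2 - 8*b + 15) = (b - 5)*(b - 4)*(b - 3)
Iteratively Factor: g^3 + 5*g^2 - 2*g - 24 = (g - 2)*(g^2 + 7*g + 12) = (g - 2)*(g + 3)*(g + 4)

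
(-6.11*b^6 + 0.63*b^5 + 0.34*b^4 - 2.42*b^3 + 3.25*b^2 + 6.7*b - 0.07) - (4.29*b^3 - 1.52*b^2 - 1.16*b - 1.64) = -6.11*b^6 + 0.63*b^5 + 0.34*b^4 - 6.71*b^3 + 4.77*b^2 + 7.86*b + 1.57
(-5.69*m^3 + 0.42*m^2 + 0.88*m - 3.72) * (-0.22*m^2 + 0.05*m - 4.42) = 1.2518*m^5 - 0.3769*m^4 + 24.9772*m^3 - 0.994*m^2 - 4.0756*m + 16.4424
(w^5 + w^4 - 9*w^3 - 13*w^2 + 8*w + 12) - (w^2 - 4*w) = w^5 + w^4 - 9*w^3 - 14*w^2 + 12*w + 12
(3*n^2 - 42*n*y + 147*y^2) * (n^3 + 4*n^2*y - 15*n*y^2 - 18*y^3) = 3*n^5 - 30*n^4*y - 66*n^3*y^2 + 1164*n^2*y^3 - 1449*n*y^4 - 2646*y^5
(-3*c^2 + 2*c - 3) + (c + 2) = -3*c^2 + 3*c - 1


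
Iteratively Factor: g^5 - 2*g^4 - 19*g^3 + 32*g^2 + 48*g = (g + 1)*(g^4 - 3*g^3 - 16*g^2 + 48*g) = (g + 1)*(g + 4)*(g^3 - 7*g^2 + 12*g) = (g - 4)*(g + 1)*(g + 4)*(g^2 - 3*g) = g*(g - 4)*(g + 1)*(g + 4)*(g - 3)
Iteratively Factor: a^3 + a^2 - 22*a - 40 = (a - 5)*(a^2 + 6*a + 8) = (a - 5)*(a + 2)*(a + 4)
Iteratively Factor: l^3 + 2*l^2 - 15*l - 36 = (l - 4)*(l^2 + 6*l + 9) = (l - 4)*(l + 3)*(l + 3)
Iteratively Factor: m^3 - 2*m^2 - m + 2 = (m - 2)*(m^2 - 1) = (m - 2)*(m - 1)*(m + 1)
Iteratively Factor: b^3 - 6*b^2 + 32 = (b + 2)*(b^2 - 8*b + 16) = (b - 4)*(b + 2)*(b - 4)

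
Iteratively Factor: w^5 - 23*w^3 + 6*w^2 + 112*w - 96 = (w - 4)*(w^4 + 4*w^3 - 7*w^2 - 22*w + 24) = (w - 4)*(w + 3)*(w^3 + w^2 - 10*w + 8) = (w - 4)*(w - 2)*(w + 3)*(w^2 + 3*w - 4) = (w - 4)*(w - 2)*(w - 1)*(w + 3)*(w + 4)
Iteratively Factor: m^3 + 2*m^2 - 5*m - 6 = (m - 2)*(m^2 + 4*m + 3) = (m - 2)*(m + 1)*(m + 3)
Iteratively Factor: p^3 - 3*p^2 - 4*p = (p + 1)*(p^2 - 4*p) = (p - 4)*(p + 1)*(p)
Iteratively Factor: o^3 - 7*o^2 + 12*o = (o - 4)*(o^2 - 3*o) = (o - 4)*(o - 3)*(o)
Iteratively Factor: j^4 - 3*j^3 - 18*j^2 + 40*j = (j + 4)*(j^3 - 7*j^2 + 10*j) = (j - 5)*(j + 4)*(j^2 - 2*j) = j*(j - 5)*(j + 4)*(j - 2)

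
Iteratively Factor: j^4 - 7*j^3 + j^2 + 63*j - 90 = (j - 3)*(j^3 - 4*j^2 - 11*j + 30) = (j - 3)*(j - 2)*(j^2 - 2*j - 15) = (j - 3)*(j - 2)*(j + 3)*(j - 5)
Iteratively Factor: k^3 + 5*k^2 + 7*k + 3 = (k + 1)*(k^2 + 4*k + 3) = (k + 1)^2*(k + 3)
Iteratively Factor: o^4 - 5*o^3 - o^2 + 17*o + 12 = (o + 1)*(o^3 - 6*o^2 + 5*o + 12) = (o + 1)^2*(o^2 - 7*o + 12) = (o - 4)*(o + 1)^2*(o - 3)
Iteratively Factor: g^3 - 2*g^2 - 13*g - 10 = (g + 2)*(g^2 - 4*g - 5) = (g - 5)*(g + 2)*(g + 1)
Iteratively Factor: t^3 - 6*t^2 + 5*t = (t - 5)*(t^2 - t) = t*(t - 5)*(t - 1)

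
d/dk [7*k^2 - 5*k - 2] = 14*k - 5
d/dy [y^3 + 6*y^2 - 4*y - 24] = 3*y^2 + 12*y - 4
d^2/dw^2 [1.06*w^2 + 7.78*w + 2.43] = 2.12000000000000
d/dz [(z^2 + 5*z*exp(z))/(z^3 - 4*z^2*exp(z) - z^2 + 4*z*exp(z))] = ((z + 5*exp(z))*(4*z^2*exp(z) - 3*z^2 + 4*z*exp(z) + 2*z - 4*exp(z)) + (5*z*exp(z) + 2*z + 5*exp(z))*(z^2 - 4*z*exp(z) - z + 4*exp(z)))/(z*(z^2 - 4*z*exp(z) - z + 4*exp(z))^2)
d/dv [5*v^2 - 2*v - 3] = 10*v - 2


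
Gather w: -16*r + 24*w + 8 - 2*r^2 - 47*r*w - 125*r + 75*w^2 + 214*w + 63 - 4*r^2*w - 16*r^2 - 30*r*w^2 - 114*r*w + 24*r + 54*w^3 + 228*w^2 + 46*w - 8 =-18*r^2 - 117*r + 54*w^3 + w^2*(303 - 30*r) + w*(-4*r^2 - 161*r + 284) + 63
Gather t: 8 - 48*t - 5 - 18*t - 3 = -66*t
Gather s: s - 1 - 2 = s - 3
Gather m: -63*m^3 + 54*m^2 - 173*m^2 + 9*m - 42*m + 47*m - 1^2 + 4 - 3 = -63*m^3 - 119*m^2 + 14*m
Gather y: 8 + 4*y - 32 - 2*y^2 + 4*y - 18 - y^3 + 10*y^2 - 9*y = -y^3 + 8*y^2 - y - 42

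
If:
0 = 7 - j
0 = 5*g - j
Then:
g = 7/5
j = 7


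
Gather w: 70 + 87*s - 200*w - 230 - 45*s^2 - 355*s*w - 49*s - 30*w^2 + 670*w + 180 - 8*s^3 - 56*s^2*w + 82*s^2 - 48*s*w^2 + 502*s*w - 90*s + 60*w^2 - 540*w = -8*s^3 + 37*s^2 - 52*s + w^2*(30 - 48*s) + w*(-56*s^2 + 147*s - 70) + 20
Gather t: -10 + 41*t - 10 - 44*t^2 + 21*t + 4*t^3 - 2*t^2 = 4*t^3 - 46*t^2 + 62*t - 20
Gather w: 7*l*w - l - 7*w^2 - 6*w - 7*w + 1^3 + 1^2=-l - 7*w^2 + w*(7*l - 13) + 2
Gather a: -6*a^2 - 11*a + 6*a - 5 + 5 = -6*a^2 - 5*a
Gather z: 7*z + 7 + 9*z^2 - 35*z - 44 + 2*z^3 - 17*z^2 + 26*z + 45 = 2*z^3 - 8*z^2 - 2*z + 8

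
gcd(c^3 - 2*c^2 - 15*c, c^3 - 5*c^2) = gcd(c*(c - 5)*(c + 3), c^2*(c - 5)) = c^2 - 5*c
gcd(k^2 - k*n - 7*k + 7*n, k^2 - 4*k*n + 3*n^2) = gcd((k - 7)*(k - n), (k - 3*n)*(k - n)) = k - n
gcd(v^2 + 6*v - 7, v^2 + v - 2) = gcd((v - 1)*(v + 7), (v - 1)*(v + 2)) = v - 1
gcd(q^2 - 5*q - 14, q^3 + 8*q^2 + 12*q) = q + 2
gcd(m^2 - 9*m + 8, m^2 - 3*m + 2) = m - 1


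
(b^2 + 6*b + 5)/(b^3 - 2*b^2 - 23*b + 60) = (b + 1)/(b^2 - 7*b + 12)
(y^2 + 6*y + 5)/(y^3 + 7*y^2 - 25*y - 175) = (y + 1)/(y^2 + 2*y - 35)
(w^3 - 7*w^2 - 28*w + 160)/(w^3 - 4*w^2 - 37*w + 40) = (w - 4)/(w - 1)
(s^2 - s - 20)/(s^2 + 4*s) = (s - 5)/s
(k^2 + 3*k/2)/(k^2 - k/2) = (2*k + 3)/(2*k - 1)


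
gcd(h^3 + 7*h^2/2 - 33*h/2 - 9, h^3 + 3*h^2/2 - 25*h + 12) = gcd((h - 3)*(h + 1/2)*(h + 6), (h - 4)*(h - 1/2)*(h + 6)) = h + 6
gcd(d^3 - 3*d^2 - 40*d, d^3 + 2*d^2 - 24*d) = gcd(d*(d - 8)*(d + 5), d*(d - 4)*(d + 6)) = d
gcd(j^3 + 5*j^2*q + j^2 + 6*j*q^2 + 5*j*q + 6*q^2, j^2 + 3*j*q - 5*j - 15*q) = j + 3*q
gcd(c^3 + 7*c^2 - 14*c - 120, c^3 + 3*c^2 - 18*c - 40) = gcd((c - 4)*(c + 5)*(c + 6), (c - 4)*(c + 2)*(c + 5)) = c^2 + c - 20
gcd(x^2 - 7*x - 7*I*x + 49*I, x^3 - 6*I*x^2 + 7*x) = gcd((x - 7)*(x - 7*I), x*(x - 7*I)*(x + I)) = x - 7*I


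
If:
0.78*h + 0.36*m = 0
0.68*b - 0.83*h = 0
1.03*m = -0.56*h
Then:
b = 0.00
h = 0.00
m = 0.00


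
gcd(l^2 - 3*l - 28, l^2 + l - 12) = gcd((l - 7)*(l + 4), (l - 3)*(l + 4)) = l + 4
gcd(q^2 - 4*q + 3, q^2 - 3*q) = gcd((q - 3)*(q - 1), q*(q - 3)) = q - 3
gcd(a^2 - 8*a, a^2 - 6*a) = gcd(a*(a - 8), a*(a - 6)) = a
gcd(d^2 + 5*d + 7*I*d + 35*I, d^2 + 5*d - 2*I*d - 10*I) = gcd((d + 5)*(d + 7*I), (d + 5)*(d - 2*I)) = d + 5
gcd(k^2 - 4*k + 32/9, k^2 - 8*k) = 1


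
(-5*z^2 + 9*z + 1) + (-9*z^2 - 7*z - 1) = -14*z^2 + 2*z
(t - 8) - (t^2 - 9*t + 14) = -t^2 + 10*t - 22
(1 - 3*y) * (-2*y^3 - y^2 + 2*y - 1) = 6*y^4 + y^3 - 7*y^2 + 5*y - 1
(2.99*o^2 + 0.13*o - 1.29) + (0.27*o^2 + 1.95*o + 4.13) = 3.26*o^2 + 2.08*o + 2.84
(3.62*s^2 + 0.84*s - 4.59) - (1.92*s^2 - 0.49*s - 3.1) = 1.7*s^2 + 1.33*s - 1.49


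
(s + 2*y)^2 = s^2 + 4*s*y + 4*y^2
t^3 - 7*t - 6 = (t - 3)*(t + 1)*(t + 2)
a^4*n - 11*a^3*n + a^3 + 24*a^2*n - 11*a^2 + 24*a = a*(a - 8)*(a - 3)*(a*n + 1)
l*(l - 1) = l^2 - l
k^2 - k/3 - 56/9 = (k - 8/3)*(k + 7/3)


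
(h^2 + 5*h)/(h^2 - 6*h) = (h + 5)/(h - 6)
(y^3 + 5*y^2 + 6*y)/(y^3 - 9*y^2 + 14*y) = (y^2 + 5*y + 6)/(y^2 - 9*y + 14)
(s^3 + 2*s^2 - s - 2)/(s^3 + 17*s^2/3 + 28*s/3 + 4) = 3*(s^2 - 1)/(3*s^2 + 11*s + 6)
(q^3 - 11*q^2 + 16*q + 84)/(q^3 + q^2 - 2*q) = (q^2 - 13*q + 42)/(q*(q - 1))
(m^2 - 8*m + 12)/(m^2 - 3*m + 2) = (m - 6)/(m - 1)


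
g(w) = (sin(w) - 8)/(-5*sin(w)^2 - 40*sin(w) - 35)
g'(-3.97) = 0.06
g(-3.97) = 0.11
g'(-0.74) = -2.08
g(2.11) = 0.10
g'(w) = (10*sin(w)*cos(w) + 40*cos(w))*(sin(w) - 8)/(-5*sin(w)^2 - 40*sin(w) - 35)^2 + cos(w)/(-5*sin(w)^2 - 40*sin(w) - 35) = (sin(w)^2 - 16*sin(w) - 71)*cos(w)/(5*(sin(w)^2 + 8*sin(w) + 7)^2)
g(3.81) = 0.71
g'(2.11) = 0.04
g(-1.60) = 703.49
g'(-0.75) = -2.16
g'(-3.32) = 0.20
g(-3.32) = 0.19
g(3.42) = 0.34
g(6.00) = 0.34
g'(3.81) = 1.62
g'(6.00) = -0.54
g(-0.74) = 0.84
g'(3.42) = 0.54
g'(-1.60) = 48180.22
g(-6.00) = 0.17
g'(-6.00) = -0.17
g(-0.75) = 0.86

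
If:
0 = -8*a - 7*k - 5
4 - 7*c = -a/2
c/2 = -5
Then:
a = -148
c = -10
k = 1179/7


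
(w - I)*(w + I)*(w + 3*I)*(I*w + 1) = I*w^4 - 2*w^3 + 4*I*w^2 - 2*w + 3*I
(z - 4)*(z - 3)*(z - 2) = z^3 - 9*z^2 + 26*z - 24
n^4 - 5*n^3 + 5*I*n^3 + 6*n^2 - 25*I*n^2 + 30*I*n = n*(n - 3)*(n - 2)*(n + 5*I)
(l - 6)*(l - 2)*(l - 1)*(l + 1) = l^4 - 8*l^3 + 11*l^2 + 8*l - 12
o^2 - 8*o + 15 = (o - 5)*(o - 3)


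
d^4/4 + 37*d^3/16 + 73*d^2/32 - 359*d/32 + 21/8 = (d/4 + 1)*(d - 3/2)*(d - 1/4)*(d + 7)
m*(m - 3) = m^2 - 3*m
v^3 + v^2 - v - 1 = (v - 1)*(v + 1)^2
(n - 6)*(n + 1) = n^2 - 5*n - 6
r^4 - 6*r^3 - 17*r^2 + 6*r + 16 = (r - 8)*(r - 1)*(r + 1)*(r + 2)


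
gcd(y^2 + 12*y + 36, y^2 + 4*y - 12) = y + 6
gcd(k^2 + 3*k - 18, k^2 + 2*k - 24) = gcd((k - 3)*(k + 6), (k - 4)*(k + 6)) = k + 6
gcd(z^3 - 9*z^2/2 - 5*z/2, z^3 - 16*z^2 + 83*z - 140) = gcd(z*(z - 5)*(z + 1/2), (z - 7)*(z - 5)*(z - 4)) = z - 5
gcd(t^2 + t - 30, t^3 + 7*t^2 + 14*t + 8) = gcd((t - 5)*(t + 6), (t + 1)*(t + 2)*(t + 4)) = 1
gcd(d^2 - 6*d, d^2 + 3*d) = d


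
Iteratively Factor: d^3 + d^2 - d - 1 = (d - 1)*(d^2 + 2*d + 1) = (d - 1)*(d + 1)*(d + 1)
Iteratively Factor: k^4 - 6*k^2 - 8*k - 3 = (k + 1)*(k^3 - k^2 - 5*k - 3) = (k + 1)^2*(k^2 - 2*k - 3) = (k + 1)^3*(k - 3)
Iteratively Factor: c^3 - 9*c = (c)*(c^2 - 9) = c*(c + 3)*(c - 3)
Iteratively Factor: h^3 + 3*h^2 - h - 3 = (h + 1)*(h^2 + 2*h - 3) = (h - 1)*(h + 1)*(h + 3)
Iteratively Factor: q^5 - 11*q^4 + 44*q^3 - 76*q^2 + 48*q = (q - 4)*(q^4 - 7*q^3 + 16*q^2 - 12*q) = (q - 4)*(q - 2)*(q^3 - 5*q^2 + 6*q) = (q - 4)*(q - 2)^2*(q^2 - 3*q) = q*(q - 4)*(q - 2)^2*(q - 3)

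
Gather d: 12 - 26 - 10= -24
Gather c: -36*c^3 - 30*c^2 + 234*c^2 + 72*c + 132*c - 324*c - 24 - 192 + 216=-36*c^3 + 204*c^2 - 120*c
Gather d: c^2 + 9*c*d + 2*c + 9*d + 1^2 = c^2 + 2*c + d*(9*c + 9) + 1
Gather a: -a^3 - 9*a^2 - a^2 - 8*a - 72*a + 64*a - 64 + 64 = -a^3 - 10*a^2 - 16*a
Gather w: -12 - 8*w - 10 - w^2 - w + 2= -w^2 - 9*w - 20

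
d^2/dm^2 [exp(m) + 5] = exp(m)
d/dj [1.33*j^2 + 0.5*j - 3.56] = 2.66*j + 0.5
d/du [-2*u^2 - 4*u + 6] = -4*u - 4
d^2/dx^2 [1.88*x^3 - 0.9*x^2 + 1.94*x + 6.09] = 11.28*x - 1.8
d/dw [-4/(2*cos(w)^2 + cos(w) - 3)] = -4*(4*cos(w) + 1)*sin(w)/(cos(w) + cos(2*w) - 2)^2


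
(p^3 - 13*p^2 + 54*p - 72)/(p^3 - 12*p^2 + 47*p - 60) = (p - 6)/(p - 5)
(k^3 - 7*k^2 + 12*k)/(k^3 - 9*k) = (k - 4)/(k + 3)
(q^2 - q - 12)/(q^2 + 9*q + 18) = (q - 4)/(q + 6)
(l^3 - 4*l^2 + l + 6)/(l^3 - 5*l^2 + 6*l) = (l + 1)/l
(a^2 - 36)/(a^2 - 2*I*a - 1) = (36 - a^2)/(-a^2 + 2*I*a + 1)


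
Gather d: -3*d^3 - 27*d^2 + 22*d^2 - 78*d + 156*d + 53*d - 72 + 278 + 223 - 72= -3*d^3 - 5*d^2 + 131*d + 357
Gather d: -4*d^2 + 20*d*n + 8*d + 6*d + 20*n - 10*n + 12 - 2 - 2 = -4*d^2 + d*(20*n + 14) + 10*n + 8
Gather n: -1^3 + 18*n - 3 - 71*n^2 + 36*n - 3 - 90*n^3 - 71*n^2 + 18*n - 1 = -90*n^3 - 142*n^2 + 72*n - 8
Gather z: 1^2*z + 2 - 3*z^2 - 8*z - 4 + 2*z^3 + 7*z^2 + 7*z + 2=2*z^3 + 4*z^2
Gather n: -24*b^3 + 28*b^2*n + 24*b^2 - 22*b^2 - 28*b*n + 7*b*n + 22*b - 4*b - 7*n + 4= -24*b^3 + 2*b^2 + 18*b + n*(28*b^2 - 21*b - 7) + 4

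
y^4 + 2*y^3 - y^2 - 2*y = y*(y - 1)*(y + 1)*(y + 2)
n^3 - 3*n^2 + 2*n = n*(n - 2)*(n - 1)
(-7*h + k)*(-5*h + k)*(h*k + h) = 35*h^3*k + 35*h^3 - 12*h^2*k^2 - 12*h^2*k + h*k^3 + h*k^2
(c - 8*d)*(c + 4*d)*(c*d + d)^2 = c^4*d^2 - 4*c^3*d^3 + 2*c^3*d^2 - 32*c^2*d^4 - 8*c^2*d^3 + c^2*d^2 - 64*c*d^4 - 4*c*d^3 - 32*d^4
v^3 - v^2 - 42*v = v*(v - 7)*(v + 6)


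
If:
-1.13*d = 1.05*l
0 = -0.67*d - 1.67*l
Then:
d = 0.00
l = 0.00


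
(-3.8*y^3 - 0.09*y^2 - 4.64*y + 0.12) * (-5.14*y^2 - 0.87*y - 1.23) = 19.532*y^5 + 3.7686*y^4 + 28.6019*y^3 + 3.5307*y^2 + 5.6028*y - 0.1476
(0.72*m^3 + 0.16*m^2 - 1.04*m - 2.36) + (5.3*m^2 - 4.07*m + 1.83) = 0.72*m^3 + 5.46*m^2 - 5.11*m - 0.53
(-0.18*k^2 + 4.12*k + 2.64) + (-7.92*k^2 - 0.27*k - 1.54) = -8.1*k^2 + 3.85*k + 1.1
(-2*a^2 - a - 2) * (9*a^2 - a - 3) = -18*a^4 - 7*a^3 - 11*a^2 + 5*a + 6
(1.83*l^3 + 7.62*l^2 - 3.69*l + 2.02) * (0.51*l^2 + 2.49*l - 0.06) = 0.9333*l^5 + 8.4429*l^4 + 16.9821*l^3 - 8.6151*l^2 + 5.2512*l - 0.1212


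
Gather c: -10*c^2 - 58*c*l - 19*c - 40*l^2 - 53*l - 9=-10*c^2 + c*(-58*l - 19) - 40*l^2 - 53*l - 9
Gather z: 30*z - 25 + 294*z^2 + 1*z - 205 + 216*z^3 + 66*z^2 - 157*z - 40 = 216*z^3 + 360*z^2 - 126*z - 270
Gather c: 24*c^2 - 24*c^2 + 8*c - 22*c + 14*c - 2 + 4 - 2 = 0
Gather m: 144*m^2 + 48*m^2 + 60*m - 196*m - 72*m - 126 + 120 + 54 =192*m^2 - 208*m + 48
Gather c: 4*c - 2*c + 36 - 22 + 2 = 2*c + 16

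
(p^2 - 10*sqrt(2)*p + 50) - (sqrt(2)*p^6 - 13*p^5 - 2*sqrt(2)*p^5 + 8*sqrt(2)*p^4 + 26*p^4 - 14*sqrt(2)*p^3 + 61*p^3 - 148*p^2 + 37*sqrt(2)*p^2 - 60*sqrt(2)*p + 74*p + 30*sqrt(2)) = -sqrt(2)*p^6 + 2*sqrt(2)*p^5 + 13*p^5 - 26*p^4 - 8*sqrt(2)*p^4 - 61*p^3 + 14*sqrt(2)*p^3 - 37*sqrt(2)*p^2 + 149*p^2 - 74*p + 50*sqrt(2)*p - 30*sqrt(2) + 50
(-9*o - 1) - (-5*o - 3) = 2 - 4*o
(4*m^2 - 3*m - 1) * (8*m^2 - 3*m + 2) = 32*m^4 - 36*m^3 + 9*m^2 - 3*m - 2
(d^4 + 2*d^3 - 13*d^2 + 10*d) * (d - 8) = d^5 - 6*d^4 - 29*d^3 + 114*d^2 - 80*d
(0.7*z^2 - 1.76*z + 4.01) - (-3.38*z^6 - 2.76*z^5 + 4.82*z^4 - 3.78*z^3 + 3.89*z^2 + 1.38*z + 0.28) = 3.38*z^6 + 2.76*z^5 - 4.82*z^4 + 3.78*z^3 - 3.19*z^2 - 3.14*z + 3.73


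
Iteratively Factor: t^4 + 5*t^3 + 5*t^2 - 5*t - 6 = (t + 2)*(t^3 + 3*t^2 - t - 3) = (t - 1)*(t + 2)*(t^2 + 4*t + 3) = (t - 1)*(t + 1)*(t + 2)*(t + 3)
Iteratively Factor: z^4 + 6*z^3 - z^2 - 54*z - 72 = (z + 3)*(z^3 + 3*z^2 - 10*z - 24) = (z + 2)*(z + 3)*(z^2 + z - 12) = (z - 3)*(z + 2)*(z + 3)*(z + 4)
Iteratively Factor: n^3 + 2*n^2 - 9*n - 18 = (n + 2)*(n^2 - 9) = (n - 3)*(n + 2)*(n + 3)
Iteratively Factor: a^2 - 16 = (a - 4)*(a + 4)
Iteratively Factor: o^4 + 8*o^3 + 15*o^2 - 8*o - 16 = (o - 1)*(o^3 + 9*o^2 + 24*o + 16) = (o - 1)*(o + 4)*(o^2 + 5*o + 4) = (o - 1)*(o + 4)^2*(o + 1)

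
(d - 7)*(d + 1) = d^2 - 6*d - 7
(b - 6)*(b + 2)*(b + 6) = b^3 + 2*b^2 - 36*b - 72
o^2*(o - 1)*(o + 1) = o^4 - o^2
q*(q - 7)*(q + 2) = q^3 - 5*q^2 - 14*q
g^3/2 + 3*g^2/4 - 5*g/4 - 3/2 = (g/2 + 1)*(g - 3/2)*(g + 1)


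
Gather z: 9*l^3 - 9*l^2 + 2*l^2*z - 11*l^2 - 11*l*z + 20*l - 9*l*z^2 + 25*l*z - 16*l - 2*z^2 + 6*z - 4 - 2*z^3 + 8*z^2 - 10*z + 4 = 9*l^3 - 20*l^2 + 4*l - 2*z^3 + z^2*(6 - 9*l) + z*(2*l^2 + 14*l - 4)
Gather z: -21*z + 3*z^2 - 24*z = 3*z^2 - 45*z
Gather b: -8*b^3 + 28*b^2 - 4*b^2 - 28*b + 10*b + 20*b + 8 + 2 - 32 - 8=-8*b^3 + 24*b^2 + 2*b - 30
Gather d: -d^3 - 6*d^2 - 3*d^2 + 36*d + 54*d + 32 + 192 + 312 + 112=-d^3 - 9*d^2 + 90*d + 648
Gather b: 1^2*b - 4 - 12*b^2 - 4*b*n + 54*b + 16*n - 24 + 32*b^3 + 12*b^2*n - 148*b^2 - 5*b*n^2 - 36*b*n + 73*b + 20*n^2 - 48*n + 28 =32*b^3 + b^2*(12*n - 160) + b*(-5*n^2 - 40*n + 128) + 20*n^2 - 32*n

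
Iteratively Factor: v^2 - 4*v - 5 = (v + 1)*(v - 5)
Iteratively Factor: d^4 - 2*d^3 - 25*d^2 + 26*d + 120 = (d + 4)*(d^3 - 6*d^2 - d + 30) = (d - 3)*(d + 4)*(d^2 - 3*d - 10) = (d - 5)*(d - 3)*(d + 4)*(d + 2)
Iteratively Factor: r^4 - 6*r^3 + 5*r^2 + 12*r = (r - 3)*(r^3 - 3*r^2 - 4*r) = r*(r - 3)*(r^2 - 3*r - 4) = r*(r - 3)*(r + 1)*(r - 4)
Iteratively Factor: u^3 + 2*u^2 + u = (u)*(u^2 + 2*u + 1) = u*(u + 1)*(u + 1)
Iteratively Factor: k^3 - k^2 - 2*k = (k + 1)*(k^2 - 2*k) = k*(k + 1)*(k - 2)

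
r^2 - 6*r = r*(r - 6)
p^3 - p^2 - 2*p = p*(p - 2)*(p + 1)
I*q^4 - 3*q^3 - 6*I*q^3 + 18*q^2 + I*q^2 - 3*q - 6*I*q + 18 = (q - 6)*(q + I)*(q + 3*I)*(I*q + 1)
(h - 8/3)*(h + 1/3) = h^2 - 7*h/3 - 8/9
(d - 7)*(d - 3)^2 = d^3 - 13*d^2 + 51*d - 63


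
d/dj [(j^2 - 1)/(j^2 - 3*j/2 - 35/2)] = 6*(-j^2 - 22*j - 1)/(4*j^4 - 12*j^3 - 131*j^2 + 210*j + 1225)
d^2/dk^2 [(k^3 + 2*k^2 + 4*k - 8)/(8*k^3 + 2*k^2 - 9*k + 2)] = 2*(112*k^6 + 984*k^5 - 2544*k^4 - 831*k^3 + 1170*k^2 + 780*k - 536)/(512*k^9 + 384*k^8 - 1632*k^7 - 472*k^6 + 2028*k^5 - 354*k^4 - 849*k^3 + 510*k^2 - 108*k + 8)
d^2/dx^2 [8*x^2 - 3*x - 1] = 16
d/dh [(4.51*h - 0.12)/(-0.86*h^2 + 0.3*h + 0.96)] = (3.8786*h^2 - 0.2064*h + 4.3656)/(0.7396*h^4 - 0.516*h^3 - 1.5612*h^2 + 0.576*h + 0.9216)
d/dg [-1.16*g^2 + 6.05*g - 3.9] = 6.05 - 2.32*g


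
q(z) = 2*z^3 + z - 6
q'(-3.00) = 55.00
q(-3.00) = -63.00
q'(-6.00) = 217.00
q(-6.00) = -444.00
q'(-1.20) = 9.64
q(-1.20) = -10.66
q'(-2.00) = 25.00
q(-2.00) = -24.00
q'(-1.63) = 16.94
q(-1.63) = -16.29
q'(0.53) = 2.69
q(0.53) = -5.17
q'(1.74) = 19.17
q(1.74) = 6.28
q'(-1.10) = 8.26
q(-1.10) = -9.76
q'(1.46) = 13.79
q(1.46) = 1.68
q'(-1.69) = 18.14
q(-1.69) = -17.34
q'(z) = 6*z^2 + 1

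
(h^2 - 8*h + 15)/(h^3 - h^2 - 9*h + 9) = (h - 5)/(h^2 + 2*h - 3)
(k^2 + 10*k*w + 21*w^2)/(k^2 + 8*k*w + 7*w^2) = (k + 3*w)/(k + w)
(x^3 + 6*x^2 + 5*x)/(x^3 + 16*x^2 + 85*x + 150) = x*(x + 1)/(x^2 + 11*x + 30)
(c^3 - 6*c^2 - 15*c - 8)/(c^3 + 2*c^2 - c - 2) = (c^2 - 7*c - 8)/(c^2 + c - 2)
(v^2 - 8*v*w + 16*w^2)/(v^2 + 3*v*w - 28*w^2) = (v - 4*w)/(v + 7*w)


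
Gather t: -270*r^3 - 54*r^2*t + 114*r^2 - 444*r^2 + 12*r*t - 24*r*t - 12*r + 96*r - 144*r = -270*r^3 - 330*r^2 - 60*r + t*(-54*r^2 - 12*r)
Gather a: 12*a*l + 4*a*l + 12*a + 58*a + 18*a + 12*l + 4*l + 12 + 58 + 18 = a*(16*l + 88) + 16*l + 88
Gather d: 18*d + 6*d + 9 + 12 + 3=24*d + 24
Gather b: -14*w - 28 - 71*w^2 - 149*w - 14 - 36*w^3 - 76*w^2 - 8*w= -36*w^3 - 147*w^2 - 171*w - 42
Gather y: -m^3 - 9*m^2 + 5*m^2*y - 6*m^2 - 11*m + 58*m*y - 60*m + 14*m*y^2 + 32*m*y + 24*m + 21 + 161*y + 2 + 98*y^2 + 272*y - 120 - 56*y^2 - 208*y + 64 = -m^3 - 15*m^2 - 47*m + y^2*(14*m + 42) + y*(5*m^2 + 90*m + 225) - 33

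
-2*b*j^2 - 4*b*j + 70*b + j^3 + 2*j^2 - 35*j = (-2*b + j)*(j - 5)*(j + 7)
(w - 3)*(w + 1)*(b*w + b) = b*w^3 - b*w^2 - 5*b*w - 3*b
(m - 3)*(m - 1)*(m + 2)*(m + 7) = m^4 + 5*m^3 - 19*m^2 - 29*m + 42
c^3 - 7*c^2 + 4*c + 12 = (c - 6)*(c - 2)*(c + 1)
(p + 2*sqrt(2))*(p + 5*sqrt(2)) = p^2 + 7*sqrt(2)*p + 20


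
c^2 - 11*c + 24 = (c - 8)*(c - 3)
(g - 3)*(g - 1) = g^2 - 4*g + 3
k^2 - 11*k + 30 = (k - 6)*(k - 5)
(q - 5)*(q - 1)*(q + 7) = q^3 + q^2 - 37*q + 35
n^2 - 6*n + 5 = (n - 5)*(n - 1)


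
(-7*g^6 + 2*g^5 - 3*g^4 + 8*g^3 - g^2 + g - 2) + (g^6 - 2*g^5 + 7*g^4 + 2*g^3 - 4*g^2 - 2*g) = -6*g^6 + 4*g^4 + 10*g^3 - 5*g^2 - g - 2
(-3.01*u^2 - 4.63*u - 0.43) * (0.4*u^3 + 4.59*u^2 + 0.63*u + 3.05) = -1.204*u^5 - 15.6679*u^4 - 23.32*u^3 - 14.0711*u^2 - 14.3924*u - 1.3115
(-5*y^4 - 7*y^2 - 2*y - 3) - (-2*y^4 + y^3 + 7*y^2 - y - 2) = -3*y^4 - y^3 - 14*y^2 - y - 1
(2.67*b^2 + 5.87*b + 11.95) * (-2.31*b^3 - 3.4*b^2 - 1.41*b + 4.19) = -6.1677*b^5 - 22.6377*b^4 - 51.3272*b^3 - 37.7194*b^2 + 7.7458*b + 50.0705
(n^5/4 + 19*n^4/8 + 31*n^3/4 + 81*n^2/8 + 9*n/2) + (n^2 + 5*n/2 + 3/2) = n^5/4 + 19*n^4/8 + 31*n^3/4 + 89*n^2/8 + 7*n + 3/2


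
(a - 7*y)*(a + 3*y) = a^2 - 4*a*y - 21*y^2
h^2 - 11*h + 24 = (h - 8)*(h - 3)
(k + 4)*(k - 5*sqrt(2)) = k^2 - 5*sqrt(2)*k + 4*k - 20*sqrt(2)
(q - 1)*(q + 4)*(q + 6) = q^3 + 9*q^2 + 14*q - 24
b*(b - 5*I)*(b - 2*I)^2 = b^4 - 9*I*b^3 - 24*b^2 + 20*I*b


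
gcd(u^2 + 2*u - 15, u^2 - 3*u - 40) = u + 5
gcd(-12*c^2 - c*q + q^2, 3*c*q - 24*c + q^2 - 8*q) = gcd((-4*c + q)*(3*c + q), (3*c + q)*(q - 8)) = 3*c + q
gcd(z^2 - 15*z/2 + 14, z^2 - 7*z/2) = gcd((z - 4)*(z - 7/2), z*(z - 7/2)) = z - 7/2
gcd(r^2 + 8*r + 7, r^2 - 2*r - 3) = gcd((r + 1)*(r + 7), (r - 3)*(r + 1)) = r + 1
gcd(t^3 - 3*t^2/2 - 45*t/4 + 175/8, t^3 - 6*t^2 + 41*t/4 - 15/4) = t - 5/2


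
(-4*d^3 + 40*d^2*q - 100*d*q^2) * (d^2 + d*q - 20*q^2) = -4*d^5 + 36*d^4*q + 20*d^3*q^2 - 900*d^2*q^3 + 2000*d*q^4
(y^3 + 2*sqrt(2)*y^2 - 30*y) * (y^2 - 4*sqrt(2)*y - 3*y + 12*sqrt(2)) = y^5 - 3*y^4 - 2*sqrt(2)*y^4 - 46*y^3 + 6*sqrt(2)*y^3 + 138*y^2 + 120*sqrt(2)*y^2 - 360*sqrt(2)*y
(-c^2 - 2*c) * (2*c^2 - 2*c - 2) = -2*c^4 - 2*c^3 + 6*c^2 + 4*c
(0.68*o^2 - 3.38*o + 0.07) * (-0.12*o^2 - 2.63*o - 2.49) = -0.0816*o^4 - 1.3828*o^3 + 7.1878*o^2 + 8.2321*o - 0.1743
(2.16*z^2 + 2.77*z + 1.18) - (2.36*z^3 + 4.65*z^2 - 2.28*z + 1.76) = -2.36*z^3 - 2.49*z^2 + 5.05*z - 0.58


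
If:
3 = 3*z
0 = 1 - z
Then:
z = 1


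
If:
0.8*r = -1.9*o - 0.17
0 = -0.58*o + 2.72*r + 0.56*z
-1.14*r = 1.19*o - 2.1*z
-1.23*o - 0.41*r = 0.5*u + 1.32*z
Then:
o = -0.09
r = -0.01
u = 0.36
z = -0.05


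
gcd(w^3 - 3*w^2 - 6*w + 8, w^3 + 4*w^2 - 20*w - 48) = w^2 - 2*w - 8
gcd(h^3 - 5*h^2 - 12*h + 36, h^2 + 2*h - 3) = h + 3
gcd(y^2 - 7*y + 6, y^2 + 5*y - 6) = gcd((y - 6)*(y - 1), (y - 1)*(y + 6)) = y - 1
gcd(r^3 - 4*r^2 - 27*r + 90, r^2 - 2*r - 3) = r - 3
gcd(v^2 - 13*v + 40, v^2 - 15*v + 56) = v - 8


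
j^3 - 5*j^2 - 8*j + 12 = (j - 6)*(j - 1)*(j + 2)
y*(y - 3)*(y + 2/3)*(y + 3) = y^4 + 2*y^3/3 - 9*y^2 - 6*y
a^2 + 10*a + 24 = (a + 4)*(a + 6)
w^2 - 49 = (w - 7)*(w + 7)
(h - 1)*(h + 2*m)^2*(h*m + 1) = h^4*m + 4*h^3*m^2 - h^3*m + h^3 + 4*h^2*m^3 - 4*h^2*m^2 + 4*h^2*m - h^2 - 4*h*m^3 + 4*h*m^2 - 4*h*m - 4*m^2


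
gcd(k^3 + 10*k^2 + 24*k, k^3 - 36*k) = k^2 + 6*k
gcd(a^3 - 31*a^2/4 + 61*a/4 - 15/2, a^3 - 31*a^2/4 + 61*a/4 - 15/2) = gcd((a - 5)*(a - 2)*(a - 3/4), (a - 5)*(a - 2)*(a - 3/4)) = a^3 - 31*a^2/4 + 61*a/4 - 15/2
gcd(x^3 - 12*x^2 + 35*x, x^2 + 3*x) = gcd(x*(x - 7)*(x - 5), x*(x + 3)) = x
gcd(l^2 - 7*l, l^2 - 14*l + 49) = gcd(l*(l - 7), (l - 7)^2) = l - 7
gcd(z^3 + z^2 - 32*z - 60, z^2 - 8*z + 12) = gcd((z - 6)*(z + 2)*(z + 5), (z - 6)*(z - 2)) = z - 6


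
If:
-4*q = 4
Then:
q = -1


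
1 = 1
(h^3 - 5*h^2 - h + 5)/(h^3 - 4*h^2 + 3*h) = (h^2 - 4*h - 5)/(h*(h - 3))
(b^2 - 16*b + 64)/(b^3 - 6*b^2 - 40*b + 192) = (b - 8)/(b^2 + 2*b - 24)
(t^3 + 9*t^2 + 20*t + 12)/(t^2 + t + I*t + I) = (t^2 + 8*t + 12)/(t + I)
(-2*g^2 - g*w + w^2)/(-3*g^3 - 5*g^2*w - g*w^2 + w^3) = (-2*g + w)/(-3*g^2 - 2*g*w + w^2)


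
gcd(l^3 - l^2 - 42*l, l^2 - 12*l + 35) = l - 7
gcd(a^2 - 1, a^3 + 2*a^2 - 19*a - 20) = a + 1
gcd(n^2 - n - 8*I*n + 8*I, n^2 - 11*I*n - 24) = n - 8*I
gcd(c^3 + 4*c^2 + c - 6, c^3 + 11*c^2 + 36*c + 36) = c^2 + 5*c + 6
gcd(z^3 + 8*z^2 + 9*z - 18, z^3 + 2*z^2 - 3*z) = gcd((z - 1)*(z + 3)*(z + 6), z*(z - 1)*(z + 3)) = z^2 + 2*z - 3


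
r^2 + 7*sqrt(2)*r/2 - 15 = (r - 3*sqrt(2)/2)*(r + 5*sqrt(2))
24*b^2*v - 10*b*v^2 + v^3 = v*(-6*b + v)*(-4*b + v)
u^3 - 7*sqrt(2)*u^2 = u^2*(u - 7*sqrt(2))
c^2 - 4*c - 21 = (c - 7)*(c + 3)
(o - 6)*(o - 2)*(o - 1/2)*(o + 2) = o^4 - 13*o^3/2 - o^2 + 26*o - 12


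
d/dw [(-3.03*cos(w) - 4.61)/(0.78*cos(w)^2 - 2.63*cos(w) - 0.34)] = (-2.3634*cos(w)^2 - 7.1916*cos(w) + 11.0941)*sin(w)/(0.6084*cos(w)^4 - 4.1028*cos(w)^3 + 6.3865*cos(w)^2 + 1.7884*cos(w) + 0.1156)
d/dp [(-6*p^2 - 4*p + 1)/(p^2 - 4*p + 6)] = 2*(14*p^2 - 37*p - 10)/(p^4 - 8*p^3 + 28*p^2 - 48*p + 36)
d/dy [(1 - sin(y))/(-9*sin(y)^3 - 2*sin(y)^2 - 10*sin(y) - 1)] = (-18*sin(y)^3 + 25*sin(y)^2 + 4*sin(y) + 11)*cos(y)/(9*sin(y)^3 + 2*sin(y)^2 + 10*sin(y) + 1)^2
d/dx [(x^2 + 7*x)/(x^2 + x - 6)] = (-x*(x + 7)*(2*x + 1) + (2*x + 7)*(x^2 + x - 6))/(x^2 + x - 6)^2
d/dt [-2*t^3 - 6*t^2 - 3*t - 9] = -6*t^2 - 12*t - 3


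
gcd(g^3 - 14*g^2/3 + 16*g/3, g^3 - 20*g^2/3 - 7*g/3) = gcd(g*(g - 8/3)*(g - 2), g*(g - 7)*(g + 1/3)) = g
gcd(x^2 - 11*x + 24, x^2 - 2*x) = 1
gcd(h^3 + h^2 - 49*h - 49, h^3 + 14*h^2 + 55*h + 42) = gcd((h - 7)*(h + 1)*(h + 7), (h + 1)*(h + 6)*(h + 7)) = h^2 + 8*h + 7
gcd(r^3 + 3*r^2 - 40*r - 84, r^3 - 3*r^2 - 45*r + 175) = r + 7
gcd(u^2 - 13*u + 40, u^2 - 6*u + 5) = u - 5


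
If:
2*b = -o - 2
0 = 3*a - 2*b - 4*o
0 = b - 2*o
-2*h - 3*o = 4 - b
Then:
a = -16/15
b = -4/5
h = -9/5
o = -2/5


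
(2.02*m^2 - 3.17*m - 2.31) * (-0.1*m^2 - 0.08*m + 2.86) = -0.202*m^4 + 0.1554*m^3 + 6.2618*m^2 - 8.8814*m - 6.6066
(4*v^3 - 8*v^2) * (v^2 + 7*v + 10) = 4*v^5 + 20*v^4 - 16*v^3 - 80*v^2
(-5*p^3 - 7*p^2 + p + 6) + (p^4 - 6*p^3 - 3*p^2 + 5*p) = p^4 - 11*p^3 - 10*p^2 + 6*p + 6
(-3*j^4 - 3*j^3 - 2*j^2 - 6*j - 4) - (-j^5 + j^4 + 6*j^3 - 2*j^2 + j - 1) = j^5 - 4*j^4 - 9*j^3 - 7*j - 3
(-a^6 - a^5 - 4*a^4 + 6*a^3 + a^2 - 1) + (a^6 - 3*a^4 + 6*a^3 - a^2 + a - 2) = -a^5 - 7*a^4 + 12*a^3 + a - 3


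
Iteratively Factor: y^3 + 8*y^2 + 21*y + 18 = (y + 3)*(y^2 + 5*y + 6) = (y + 3)^2*(y + 2)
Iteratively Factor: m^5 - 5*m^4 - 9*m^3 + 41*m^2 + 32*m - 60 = (m - 5)*(m^4 - 9*m^2 - 4*m + 12) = (m - 5)*(m + 2)*(m^3 - 2*m^2 - 5*m + 6) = (m - 5)*(m - 1)*(m + 2)*(m^2 - m - 6) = (m - 5)*(m - 1)*(m + 2)^2*(m - 3)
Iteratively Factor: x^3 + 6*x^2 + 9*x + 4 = (x + 1)*(x^2 + 5*x + 4) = (x + 1)^2*(x + 4)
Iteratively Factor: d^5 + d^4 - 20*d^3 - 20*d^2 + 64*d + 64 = (d - 2)*(d^4 + 3*d^3 - 14*d^2 - 48*d - 32) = (d - 2)*(d + 2)*(d^3 + d^2 - 16*d - 16) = (d - 4)*(d - 2)*(d + 2)*(d^2 + 5*d + 4) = (d - 4)*(d - 2)*(d + 2)*(d + 4)*(d + 1)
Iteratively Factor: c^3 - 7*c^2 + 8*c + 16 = (c + 1)*(c^2 - 8*c + 16) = (c - 4)*(c + 1)*(c - 4)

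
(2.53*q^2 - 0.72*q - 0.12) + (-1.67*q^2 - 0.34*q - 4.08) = 0.86*q^2 - 1.06*q - 4.2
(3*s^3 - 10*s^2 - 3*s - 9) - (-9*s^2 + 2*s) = 3*s^3 - s^2 - 5*s - 9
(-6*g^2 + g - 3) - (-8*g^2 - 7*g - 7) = 2*g^2 + 8*g + 4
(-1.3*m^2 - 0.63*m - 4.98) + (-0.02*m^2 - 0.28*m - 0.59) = -1.32*m^2 - 0.91*m - 5.57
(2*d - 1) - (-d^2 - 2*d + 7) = d^2 + 4*d - 8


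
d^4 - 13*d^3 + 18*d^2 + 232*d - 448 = (d - 8)*(d - 7)*(d - 2)*(d + 4)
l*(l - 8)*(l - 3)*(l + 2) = l^4 - 9*l^3 + 2*l^2 + 48*l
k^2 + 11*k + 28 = (k + 4)*(k + 7)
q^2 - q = q*(q - 1)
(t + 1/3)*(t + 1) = t^2 + 4*t/3 + 1/3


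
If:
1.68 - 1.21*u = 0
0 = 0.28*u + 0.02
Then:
No Solution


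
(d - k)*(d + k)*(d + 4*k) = d^3 + 4*d^2*k - d*k^2 - 4*k^3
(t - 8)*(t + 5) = t^2 - 3*t - 40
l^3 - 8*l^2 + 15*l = l*(l - 5)*(l - 3)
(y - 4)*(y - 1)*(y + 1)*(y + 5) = y^4 + y^3 - 21*y^2 - y + 20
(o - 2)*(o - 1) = o^2 - 3*o + 2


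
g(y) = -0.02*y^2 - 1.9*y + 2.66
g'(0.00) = -1.90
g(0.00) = 2.66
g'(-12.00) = -1.42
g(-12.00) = 22.58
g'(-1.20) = -1.85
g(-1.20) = 4.91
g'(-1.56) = -1.84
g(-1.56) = 5.58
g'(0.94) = -1.94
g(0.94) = 0.86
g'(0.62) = -1.92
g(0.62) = 1.47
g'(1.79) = -1.97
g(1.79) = -0.81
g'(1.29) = -1.95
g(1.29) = 0.18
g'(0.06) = -1.90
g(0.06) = 2.55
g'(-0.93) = -1.86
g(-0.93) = 4.41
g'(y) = -0.04*y - 1.9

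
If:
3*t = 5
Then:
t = 5/3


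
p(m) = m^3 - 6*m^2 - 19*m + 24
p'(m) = 3*m^2 - 12*m - 19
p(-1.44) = 35.93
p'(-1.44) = 4.50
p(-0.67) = 33.74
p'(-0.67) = -9.61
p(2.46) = -44.16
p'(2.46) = -30.37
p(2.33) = -40.19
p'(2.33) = -30.67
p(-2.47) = 19.26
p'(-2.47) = 28.94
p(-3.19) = -8.91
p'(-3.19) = 49.81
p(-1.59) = 35.02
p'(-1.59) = 7.66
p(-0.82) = 34.99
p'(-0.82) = -7.14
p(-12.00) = -2340.00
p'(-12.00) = 557.00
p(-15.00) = -4416.00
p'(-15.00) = 836.00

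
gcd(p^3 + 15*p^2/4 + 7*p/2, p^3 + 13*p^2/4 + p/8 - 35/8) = p + 7/4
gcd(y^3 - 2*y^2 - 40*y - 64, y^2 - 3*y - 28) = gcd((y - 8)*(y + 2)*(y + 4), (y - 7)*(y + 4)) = y + 4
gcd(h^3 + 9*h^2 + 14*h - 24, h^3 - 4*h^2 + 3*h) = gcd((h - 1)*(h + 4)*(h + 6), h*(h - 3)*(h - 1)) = h - 1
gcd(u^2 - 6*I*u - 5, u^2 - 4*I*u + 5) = u - 5*I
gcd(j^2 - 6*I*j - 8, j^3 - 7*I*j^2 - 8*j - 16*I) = j - 4*I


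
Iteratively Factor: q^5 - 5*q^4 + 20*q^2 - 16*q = (q - 1)*(q^4 - 4*q^3 - 4*q^2 + 16*q) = (q - 2)*(q - 1)*(q^3 - 2*q^2 - 8*q) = (q - 2)*(q - 1)*(q + 2)*(q^2 - 4*q) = (q - 4)*(q - 2)*(q - 1)*(q + 2)*(q)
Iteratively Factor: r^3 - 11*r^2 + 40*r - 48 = (r - 3)*(r^2 - 8*r + 16) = (r - 4)*(r - 3)*(r - 4)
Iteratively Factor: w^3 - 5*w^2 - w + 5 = (w - 1)*(w^2 - 4*w - 5) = (w - 5)*(w - 1)*(w + 1)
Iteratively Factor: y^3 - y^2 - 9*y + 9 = (y - 1)*(y^2 - 9) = (y - 3)*(y - 1)*(y + 3)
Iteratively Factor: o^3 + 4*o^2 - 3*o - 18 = (o + 3)*(o^2 + o - 6) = (o + 3)^2*(o - 2)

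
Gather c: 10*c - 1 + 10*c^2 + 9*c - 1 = 10*c^2 + 19*c - 2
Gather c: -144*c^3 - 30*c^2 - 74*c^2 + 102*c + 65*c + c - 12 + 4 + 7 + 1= -144*c^3 - 104*c^2 + 168*c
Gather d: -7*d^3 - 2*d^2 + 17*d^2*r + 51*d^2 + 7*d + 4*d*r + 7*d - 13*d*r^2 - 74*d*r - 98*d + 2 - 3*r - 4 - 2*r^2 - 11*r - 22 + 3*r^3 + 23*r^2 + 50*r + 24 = -7*d^3 + d^2*(17*r + 49) + d*(-13*r^2 - 70*r - 84) + 3*r^3 + 21*r^2 + 36*r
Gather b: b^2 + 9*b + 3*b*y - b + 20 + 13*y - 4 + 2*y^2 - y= b^2 + b*(3*y + 8) + 2*y^2 + 12*y + 16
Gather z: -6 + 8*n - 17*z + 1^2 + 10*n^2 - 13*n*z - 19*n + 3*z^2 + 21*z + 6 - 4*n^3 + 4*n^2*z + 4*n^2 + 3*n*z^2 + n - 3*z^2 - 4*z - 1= -4*n^3 + 14*n^2 + 3*n*z^2 - 10*n + z*(4*n^2 - 13*n)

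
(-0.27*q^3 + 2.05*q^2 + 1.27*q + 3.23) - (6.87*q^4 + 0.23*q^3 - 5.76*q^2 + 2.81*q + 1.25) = -6.87*q^4 - 0.5*q^3 + 7.81*q^2 - 1.54*q + 1.98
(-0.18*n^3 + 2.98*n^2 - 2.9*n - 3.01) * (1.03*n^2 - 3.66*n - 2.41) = -0.1854*n^5 + 3.7282*n^4 - 13.46*n^3 + 0.331900000000001*n^2 + 18.0056*n + 7.2541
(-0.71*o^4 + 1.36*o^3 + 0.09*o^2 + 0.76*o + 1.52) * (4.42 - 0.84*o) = 0.5964*o^5 - 4.2806*o^4 + 5.9356*o^3 - 0.2406*o^2 + 2.0824*o + 6.7184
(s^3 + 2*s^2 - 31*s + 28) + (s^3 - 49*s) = 2*s^3 + 2*s^2 - 80*s + 28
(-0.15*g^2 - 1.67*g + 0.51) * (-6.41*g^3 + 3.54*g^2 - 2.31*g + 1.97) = 0.9615*g^5 + 10.1737*g^4 - 8.8344*g^3 + 5.3676*g^2 - 4.468*g + 1.0047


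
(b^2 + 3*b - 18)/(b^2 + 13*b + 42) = (b - 3)/(b + 7)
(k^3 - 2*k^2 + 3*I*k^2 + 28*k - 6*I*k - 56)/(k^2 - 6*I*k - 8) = (k^2 + k*(-2 + 7*I) - 14*I)/(k - 2*I)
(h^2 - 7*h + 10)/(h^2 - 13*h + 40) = (h - 2)/(h - 8)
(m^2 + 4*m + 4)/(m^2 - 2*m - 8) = (m + 2)/(m - 4)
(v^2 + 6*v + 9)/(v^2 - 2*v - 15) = (v + 3)/(v - 5)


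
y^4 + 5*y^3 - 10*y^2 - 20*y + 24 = (y - 2)*(y - 1)*(y + 2)*(y + 6)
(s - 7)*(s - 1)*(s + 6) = s^3 - 2*s^2 - 41*s + 42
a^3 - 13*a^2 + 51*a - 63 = (a - 7)*(a - 3)^2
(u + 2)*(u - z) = u^2 - u*z + 2*u - 2*z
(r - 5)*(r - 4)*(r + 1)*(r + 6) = r^4 - 2*r^3 - 37*r^2 + 86*r + 120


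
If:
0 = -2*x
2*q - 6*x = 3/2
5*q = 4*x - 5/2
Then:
No Solution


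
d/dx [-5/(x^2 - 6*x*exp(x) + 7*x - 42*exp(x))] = 5*(-6*x*exp(x) + 2*x - 48*exp(x) + 7)/(x^2 - 6*x*exp(x) + 7*x - 42*exp(x))^2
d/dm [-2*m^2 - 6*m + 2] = -4*m - 6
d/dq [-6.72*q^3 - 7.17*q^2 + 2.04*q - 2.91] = -20.16*q^2 - 14.34*q + 2.04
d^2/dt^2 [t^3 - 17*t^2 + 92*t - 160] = 6*t - 34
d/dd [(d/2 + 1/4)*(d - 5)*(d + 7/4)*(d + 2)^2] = 5*d^4/2 + 5*d^3/2 - 417*d^2/16 - 455*d/8 - 59/2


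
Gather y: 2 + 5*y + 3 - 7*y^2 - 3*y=-7*y^2 + 2*y + 5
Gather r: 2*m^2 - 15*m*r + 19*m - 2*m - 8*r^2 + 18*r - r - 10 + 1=2*m^2 + 17*m - 8*r^2 + r*(17 - 15*m) - 9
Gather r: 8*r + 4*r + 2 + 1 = 12*r + 3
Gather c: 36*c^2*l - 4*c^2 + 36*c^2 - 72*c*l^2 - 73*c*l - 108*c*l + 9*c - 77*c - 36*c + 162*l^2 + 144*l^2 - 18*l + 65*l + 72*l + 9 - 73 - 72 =c^2*(36*l + 32) + c*(-72*l^2 - 181*l - 104) + 306*l^2 + 119*l - 136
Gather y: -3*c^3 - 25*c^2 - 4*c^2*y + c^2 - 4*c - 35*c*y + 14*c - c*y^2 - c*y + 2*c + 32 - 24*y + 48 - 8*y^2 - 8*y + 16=-3*c^3 - 24*c^2 + 12*c + y^2*(-c - 8) + y*(-4*c^2 - 36*c - 32) + 96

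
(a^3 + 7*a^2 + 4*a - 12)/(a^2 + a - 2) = a + 6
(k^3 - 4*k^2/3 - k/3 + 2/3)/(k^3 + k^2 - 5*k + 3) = (k + 2/3)/(k + 3)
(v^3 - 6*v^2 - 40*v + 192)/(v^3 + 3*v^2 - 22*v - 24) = (v - 8)/(v + 1)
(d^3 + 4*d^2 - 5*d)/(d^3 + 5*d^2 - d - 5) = d/(d + 1)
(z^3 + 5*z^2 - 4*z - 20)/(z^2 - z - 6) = (z^2 + 3*z - 10)/(z - 3)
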